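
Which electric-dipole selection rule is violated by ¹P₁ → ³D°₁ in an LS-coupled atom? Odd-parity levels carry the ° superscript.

Reading off the term symbols: S 0→1, L 1→2, J 1→1, parity even→odd.
Parity must change: even → odd — ok.
ΔS = 0: S: 0 → 1 — fails.
ΔL = 0, ±1 (not L=0↔0): L: 1 → 2, ΔL = +1 — ok.
ΔJ = 0, ±1 (not J=0↔0): J: 1 → 1, ΔJ = +0 — ok.

the ΔS = 0 rule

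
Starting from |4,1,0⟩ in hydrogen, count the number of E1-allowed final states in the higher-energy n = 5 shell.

4

E1 requires Δl = ±1, so l_f ∈ {0, 2}; with 0 ≤ l_f ≤ n_f−1 = 4, the allowed l_f values are {0, 2}.
For l_f = 0: m_f ∈ {m_i−1, m_i, m_i+1} ∩ [−0, 0] = {0} → 1 state.
For l_f = 2: m_f ∈ {m_i−1, m_i, m_i+1} ∩ [−2, 2] = {-1, 0, 1} → 3 states.
Total: 4.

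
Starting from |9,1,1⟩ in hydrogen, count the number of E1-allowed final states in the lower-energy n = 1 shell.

E1 requires Δl = ±1, so l_f ∈ {0, 2}; with 0 ≤ l_f ≤ n_f−1 = 0, the allowed l_f values are {0}.
For l_f = 0: m_f ∈ {m_i−1, m_i, m_i+1} ∩ [−0, 0] = {0} → 1 state.
Total: 1.

1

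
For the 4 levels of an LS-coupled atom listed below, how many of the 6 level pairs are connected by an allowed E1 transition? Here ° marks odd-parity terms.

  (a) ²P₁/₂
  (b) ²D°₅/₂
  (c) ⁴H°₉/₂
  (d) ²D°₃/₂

(a)–(b): forbidden (ΔJ).
(a)–(c): forbidden (ΔS, ΔL, ΔJ).
(a)–(d): allowed.
(b)–(c): forbidden (parity, ΔS, ΔL, ΔJ).
(b)–(d): forbidden (parity).
(c)–(d): forbidden (parity, ΔS, ΔL, ΔJ).
Allowed pairs: 1 of 6.

1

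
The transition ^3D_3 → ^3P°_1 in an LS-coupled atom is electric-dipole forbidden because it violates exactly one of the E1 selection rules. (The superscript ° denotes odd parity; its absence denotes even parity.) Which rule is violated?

ΔJ = 0, ±1 (not J=0↔0): J: 3 → 1, ΔJ = -2 — fails.
ΔS = 0: S: 1 → 1 — passes.
Parity must change: even → odd — passes.
ΔL = 0, ±1 (not L=0↔0): L: 2 → 1, ΔL = -1 — passes.

the ΔJ = 0, ±1 rule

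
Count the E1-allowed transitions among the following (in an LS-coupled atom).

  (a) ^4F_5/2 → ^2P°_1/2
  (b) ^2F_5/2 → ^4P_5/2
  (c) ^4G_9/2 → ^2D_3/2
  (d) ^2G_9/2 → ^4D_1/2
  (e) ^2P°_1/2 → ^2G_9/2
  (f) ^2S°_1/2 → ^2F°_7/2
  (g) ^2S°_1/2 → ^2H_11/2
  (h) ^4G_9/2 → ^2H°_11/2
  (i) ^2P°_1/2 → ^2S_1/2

1

(a) forbidden (ΔS, ΔL, ΔJ fail)
(b) forbidden (parity, ΔS, ΔL fail)
(c) forbidden (parity, ΔS, ΔL, ΔJ fail)
(d) forbidden (parity, ΔS, ΔL, ΔJ fail)
(e) forbidden (ΔL, ΔJ fail)
(f) forbidden (parity, ΔL, ΔJ fail)
(g) forbidden (ΔL, ΔJ fail)
(h) forbidden (ΔS fails)
(i) allowed
Total allowed: 1 of 9.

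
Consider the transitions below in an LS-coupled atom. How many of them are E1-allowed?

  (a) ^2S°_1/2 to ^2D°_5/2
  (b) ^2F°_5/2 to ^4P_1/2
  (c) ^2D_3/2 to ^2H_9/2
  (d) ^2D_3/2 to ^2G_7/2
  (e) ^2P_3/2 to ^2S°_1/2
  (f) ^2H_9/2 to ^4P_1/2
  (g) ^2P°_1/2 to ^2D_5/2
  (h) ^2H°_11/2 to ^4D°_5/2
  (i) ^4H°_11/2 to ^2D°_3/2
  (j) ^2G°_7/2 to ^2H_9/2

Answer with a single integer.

(a) forbidden (parity, ΔL, ΔJ fail)
(b) forbidden (ΔS, ΔL, ΔJ fail)
(c) forbidden (parity, ΔL, ΔJ fail)
(d) forbidden (parity, ΔL, ΔJ fail)
(e) allowed
(f) forbidden (parity, ΔS, ΔL, ΔJ fail)
(g) forbidden (ΔJ fails)
(h) forbidden (parity, ΔS, ΔL, ΔJ fail)
(i) forbidden (parity, ΔS, ΔL, ΔJ fail)
(j) allowed
Total allowed: 2 of 10.

2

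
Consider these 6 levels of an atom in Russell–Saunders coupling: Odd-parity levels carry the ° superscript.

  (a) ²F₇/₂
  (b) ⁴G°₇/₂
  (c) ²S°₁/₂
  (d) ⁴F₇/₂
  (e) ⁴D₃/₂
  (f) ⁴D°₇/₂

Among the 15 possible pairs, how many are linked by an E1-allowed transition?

2

(a)–(b): forbidden (ΔS).
(a)–(c): forbidden (ΔL, ΔJ).
(a)–(d): forbidden (parity, ΔS).
(a)–(e): forbidden (parity, ΔS, ΔJ).
(a)–(f): forbidden (ΔS).
(b)–(c): forbidden (parity, ΔS, ΔL, ΔJ).
(b)–(d): allowed.
(b)–(e): forbidden (ΔL, ΔJ).
(b)–(f): forbidden (parity, ΔL).
(c)–(d): forbidden (ΔS, ΔL, ΔJ).
(c)–(e): forbidden (ΔS, ΔL).
(c)–(f): forbidden (parity, ΔS, ΔL, ΔJ).
(d)–(e): forbidden (parity, ΔJ).
(d)–(f): allowed.
(e)–(f): forbidden (ΔJ).
Allowed pairs: 2 of 15.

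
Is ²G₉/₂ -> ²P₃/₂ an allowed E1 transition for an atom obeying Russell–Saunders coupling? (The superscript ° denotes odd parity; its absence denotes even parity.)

Reading off the term symbols: S 1/2→1/2, L 4→1, J 9/2→3/2, parity even→even.
Parity must change: even → even — fails.
ΔS = 0: S: 1/2 → 1/2 — ok.
ΔL = 0, ±1 (not L=0↔0): L: 4 → 1, ΔL = -3 — fails.
ΔJ = 0, ±1 (not J=0↔0): J: 9/2 → 3/2, ΔJ = -3 — fails.
Rule(s) violated: parity, ΔL, ΔJ.

forbidden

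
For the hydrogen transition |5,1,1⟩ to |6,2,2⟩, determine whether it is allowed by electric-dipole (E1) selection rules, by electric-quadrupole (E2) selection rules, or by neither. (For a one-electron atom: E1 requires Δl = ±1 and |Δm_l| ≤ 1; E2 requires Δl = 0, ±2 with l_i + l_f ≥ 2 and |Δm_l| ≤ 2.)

Δl = 2 − 1 = +1; l_i + l_f = 3.
Δm_l = +1.
E1 (Δl = ±1, |Δm_l| ≤ 1): satisfied.
E2 (Δl = 0,±2, l_i+l_f ≥ 2, |Δm_l| ≤ 2): not satisfied.

E1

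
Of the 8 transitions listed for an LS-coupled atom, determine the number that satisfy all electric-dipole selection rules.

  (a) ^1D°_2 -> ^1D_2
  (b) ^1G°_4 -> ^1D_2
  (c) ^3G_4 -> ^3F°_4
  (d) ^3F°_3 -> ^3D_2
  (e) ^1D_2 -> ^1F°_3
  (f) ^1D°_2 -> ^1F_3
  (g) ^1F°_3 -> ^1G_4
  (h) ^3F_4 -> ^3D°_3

7

(a) allowed
(b) forbidden (ΔL, ΔJ fail)
(c) allowed
(d) allowed
(e) allowed
(f) allowed
(g) allowed
(h) allowed
Total allowed: 7 of 8.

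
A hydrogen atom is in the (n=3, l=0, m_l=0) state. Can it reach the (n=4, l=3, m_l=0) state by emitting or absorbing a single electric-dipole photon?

forbidden

Initial l = 0, final l = 3, so Δl = +3. E1 requires Δl = ±1: violated.
m_l: 0 → 0 (Δm_l = +0). |Δm_l| ≤ 1 satisfied.
The transition is electric-dipole forbidden.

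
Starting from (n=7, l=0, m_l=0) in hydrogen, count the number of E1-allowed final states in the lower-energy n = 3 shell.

3

E1 requires Δl = ±1, so l_f ∈ {-1, 1}; with 0 ≤ l_f ≤ n_f−1 = 2, the allowed l_f values are {1}.
For l_f = 1: m_f ∈ {m_i−1, m_i, m_i+1} ∩ [−1, 1] = {-1, 0, 1} → 3 states.
Total: 3.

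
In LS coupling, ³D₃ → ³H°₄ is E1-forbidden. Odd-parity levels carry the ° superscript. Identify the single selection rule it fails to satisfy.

the ΔL = 0, ±1 rule

Initial level: S=1, L=2, J=3, parity even. Final level: S=1, L=5, J=4, parity odd.
Parity must change: even → odd — passes.
ΔS = 0: S: 1 → 1 — passes.
ΔL = 0, ±1 (not L=0↔0): L: 2 → 5, ΔL = +3 — fails.
ΔJ = 0, ±1 (not J=0↔0): J: 3 → 4, ΔJ = +1 — passes.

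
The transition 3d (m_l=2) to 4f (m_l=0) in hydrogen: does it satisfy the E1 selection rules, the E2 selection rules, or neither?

neither

Δl = 3 − 2 = +1; l_i + l_f = 5.
Δm_l = -2.
E1 (Δl = ±1, |Δm_l| ≤ 1): not satisfied.
E2 (Δl = 0,±2, l_i+l_f ≥ 2, |Δm_l| ≤ 2): not satisfied.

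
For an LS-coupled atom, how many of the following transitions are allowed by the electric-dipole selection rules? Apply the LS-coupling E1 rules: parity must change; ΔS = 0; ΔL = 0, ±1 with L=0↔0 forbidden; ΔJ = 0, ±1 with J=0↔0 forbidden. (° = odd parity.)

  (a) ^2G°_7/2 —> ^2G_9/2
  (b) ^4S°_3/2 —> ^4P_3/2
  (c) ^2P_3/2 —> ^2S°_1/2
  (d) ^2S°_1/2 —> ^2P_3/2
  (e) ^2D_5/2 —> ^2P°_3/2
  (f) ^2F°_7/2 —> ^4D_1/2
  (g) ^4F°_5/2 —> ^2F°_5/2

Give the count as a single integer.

(a) allowed
(b) allowed
(c) allowed
(d) allowed
(e) allowed
(f) forbidden (ΔS, ΔJ fail)
(g) forbidden (parity, ΔS fail)
Total allowed: 5 of 7.

5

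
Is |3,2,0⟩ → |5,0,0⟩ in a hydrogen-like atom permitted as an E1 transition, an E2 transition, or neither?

Δl = 0 − 2 = -2; l_i + l_f = 2.
Δm_l = +0.
E1 (Δl = ±1, |Δm_l| ≤ 1): not satisfied.
E2 (Δl = 0,±2, l_i+l_f ≥ 2, |Δm_l| ≤ 2): satisfied.

E2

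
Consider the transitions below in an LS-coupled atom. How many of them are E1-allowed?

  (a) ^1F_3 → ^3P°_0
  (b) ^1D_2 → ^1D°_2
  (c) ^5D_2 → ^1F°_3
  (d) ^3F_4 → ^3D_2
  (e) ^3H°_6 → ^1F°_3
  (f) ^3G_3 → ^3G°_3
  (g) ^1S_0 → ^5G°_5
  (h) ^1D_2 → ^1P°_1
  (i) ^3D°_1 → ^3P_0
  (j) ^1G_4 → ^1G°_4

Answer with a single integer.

(a) forbidden (ΔS, ΔL, ΔJ fail)
(b) allowed
(c) forbidden (ΔS fails)
(d) forbidden (parity, ΔJ fail)
(e) forbidden (parity, ΔS, ΔL, ΔJ fail)
(f) allowed
(g) forbidden (ΔS, ΔL, ΔJ fail)
(h) allowed
(i) allowed
(j) allowed
Total allowed: 5 of 10.

5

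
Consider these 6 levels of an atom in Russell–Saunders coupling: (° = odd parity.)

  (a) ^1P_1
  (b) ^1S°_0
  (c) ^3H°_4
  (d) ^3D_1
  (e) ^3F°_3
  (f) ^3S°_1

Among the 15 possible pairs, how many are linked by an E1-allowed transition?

1

(a)–(b): allowed.
(a)–(c): forbidden (ΔS, ΔL, ΔJ).
(a)–(d): forbidden (parity, ΔS).
(a)–(e): forbidden (ΔS, ΔL, ΔJ).
(a)–(f): forbidden (ΔS).
(b)–(c): forbidden (parity, ΔS, ΔL, ΔJ).
(b)–(d): forbidden (ΔS, ΔL).
(b)–(e): forbidden (parity, ΔS, ΔL, ΔJ).
(b)–(f): forbidden (parity, ΔS, ΔL).
(c)–(d): forbidden (ΔL, ΔJ).
(c)–(e): forbidden (parity, ΔL).
(c)–(f): forbidden (parity, ΔL, ΔJ).
(d)–(e): forbidden (ΔJ).
(d)–(f): forbidden (ΔL).
(e)–(f): forbidden (parity, ΔL, ΔJ).
Allowed pairs: 1 of 15.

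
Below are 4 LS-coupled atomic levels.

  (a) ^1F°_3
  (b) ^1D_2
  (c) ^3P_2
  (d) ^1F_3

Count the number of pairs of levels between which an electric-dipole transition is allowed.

(a)–(b): allowed.
(a)–(c): forbidden (ΔS, ΔL).
(a)–(d): allowed.
(b)–(c): forbidden (parity, ΔS).
(b)–(d): forbidden (parity).
(c)–(d): forbidden (parity, ΔS, ΔL).
Allowed pairs: 2 of 6.

2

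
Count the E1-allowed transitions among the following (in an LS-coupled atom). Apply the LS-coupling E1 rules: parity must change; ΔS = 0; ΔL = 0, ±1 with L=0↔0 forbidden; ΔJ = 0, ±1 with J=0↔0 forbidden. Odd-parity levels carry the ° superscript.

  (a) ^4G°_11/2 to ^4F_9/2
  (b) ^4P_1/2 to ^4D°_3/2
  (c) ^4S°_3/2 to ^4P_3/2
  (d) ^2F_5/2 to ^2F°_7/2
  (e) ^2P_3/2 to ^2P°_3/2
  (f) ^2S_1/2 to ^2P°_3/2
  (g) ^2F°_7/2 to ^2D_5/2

(a) allowed
(b) allowed
(c) allowed
(d) allowed
(e) allowed
(f) allowed
(g) allowed
Total allowed: 7 of 7.

7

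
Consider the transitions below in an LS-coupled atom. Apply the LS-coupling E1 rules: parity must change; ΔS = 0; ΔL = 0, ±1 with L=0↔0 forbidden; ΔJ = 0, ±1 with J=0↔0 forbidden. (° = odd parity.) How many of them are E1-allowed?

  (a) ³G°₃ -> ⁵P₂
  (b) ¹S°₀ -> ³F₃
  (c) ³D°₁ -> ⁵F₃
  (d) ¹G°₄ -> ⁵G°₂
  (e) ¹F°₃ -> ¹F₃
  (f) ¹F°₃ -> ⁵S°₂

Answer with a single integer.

1

(a) forbidden (ΔS, ΔL fail)
(b) forbidden (ΔS, ΔL, ΔJ fail)
(c) forbidden (ΔS, ΔJ fail)
(d) forbidden (parity, ΔS, ΔJ fail)
(e) allowed
(f) forbidden (parity, ΔS, ΔL fail)
Total allowed: 1 of 6.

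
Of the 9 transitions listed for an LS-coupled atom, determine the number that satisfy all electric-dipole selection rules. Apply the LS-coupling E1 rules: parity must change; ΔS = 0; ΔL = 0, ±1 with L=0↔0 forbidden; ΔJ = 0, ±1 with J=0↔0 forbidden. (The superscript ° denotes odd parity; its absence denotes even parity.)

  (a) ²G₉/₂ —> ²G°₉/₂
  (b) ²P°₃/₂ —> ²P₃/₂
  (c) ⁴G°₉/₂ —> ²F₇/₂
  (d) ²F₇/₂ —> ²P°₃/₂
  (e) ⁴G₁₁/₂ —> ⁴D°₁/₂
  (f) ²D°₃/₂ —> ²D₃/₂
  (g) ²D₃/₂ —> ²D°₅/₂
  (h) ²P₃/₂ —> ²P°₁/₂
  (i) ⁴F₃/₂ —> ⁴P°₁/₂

5

(a) allowed
(b) allowed
(c) forbidden (ΔS fails)
(d) forbidden (ΔL, ΔJ fail)
(e) forbidden (ΔL, ΔJ fail)
(f) allowed
(g) allowed
(h) allowed
(i) forbidden (ΔL fails)
Total allowed: 5 of 9.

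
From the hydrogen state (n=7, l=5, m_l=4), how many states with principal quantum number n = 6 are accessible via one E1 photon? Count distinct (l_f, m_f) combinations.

2

E1 requires Δl = ±1, so l_f ∈ {4, 6}; with 0 ≤ l_f ≤ n_f−1 = 5, the allowed l_f values are {4}.
For l_f = 4: m_f ∈ {m_i−1, m_i, m_i+1} ∩ [−4, 4] = {3, 4} → 2 states.
Total: 2.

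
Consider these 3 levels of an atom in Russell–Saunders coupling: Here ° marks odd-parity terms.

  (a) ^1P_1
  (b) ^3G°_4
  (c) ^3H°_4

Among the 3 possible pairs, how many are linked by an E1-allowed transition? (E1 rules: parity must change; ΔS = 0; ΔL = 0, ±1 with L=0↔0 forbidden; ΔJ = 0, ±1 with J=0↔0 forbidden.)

0

(a)–(b): forbidden (ΔS, ΔL, ΔJ).
(a)–(c): forbidden (ΔS, ΔL, ΔJ).
(b)–(c): forbidden (parity).
Allowed pairs: 0 of 3.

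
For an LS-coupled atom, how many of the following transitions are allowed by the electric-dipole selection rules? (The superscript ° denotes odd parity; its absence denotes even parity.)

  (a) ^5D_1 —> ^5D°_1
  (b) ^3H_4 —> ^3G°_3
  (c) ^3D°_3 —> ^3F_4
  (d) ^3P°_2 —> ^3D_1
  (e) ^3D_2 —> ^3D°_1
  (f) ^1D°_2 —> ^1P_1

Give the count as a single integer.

6

(a) allowed
(b) allowed
(c) allowed
(d) allowed
(e) allowed
(f) allowed
Total allowed: 6 of 6.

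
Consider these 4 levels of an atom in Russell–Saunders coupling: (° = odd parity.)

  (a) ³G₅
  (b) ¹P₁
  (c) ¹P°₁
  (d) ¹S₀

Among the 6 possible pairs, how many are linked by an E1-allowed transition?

2

(a)–(b): forbidden (parity, ΔS, ΔL, ΔJ).
(a)–(c): forbidden (ΔS, ΔL, ΔJ).
(a)–(d): forbidden (parity, ΔS, ΔL, ΔJ).
(b)–(c): allowed.
(b)–(d): forbidden (parity).
(c)–(d): allowed.
Allowed pairs: 2 of 6.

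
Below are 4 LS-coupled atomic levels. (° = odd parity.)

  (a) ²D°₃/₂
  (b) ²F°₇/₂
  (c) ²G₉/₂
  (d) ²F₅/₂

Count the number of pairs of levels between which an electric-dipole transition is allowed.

3

(a)–(b): forbidden (parity, ΔJ).
(a)–(c): forbidden (ΔL, ΔJ).
(a)–(d): allowed.
(b)–(c): allowed.
(b)–(d): allowed.
(c)–(d): forbidden (parity, ΔJ).
Allowed pairs: 3 of 6.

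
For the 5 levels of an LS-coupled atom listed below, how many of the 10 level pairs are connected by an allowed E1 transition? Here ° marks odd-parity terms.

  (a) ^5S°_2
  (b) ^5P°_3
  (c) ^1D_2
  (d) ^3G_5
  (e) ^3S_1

(a)–(b): forbidden (parity).
(a)–(c): forbidden (ΔS, ΔL).
(a)–(d): forbidden (ΔS, ΔL, ΔJ).
(a)–(e): forbidden (ΔS, ΔL).
(b)–(c): forbidden (ΔS).
(b)–(d): forbidden (ΔS, ΔL, ΔJ).
(b)–(e): forbidden (ΔS, ΔJ).
(c)–(d): forbidden (parity, ΔS, ΔL, ΔJ).
(c)–(e): forbidden (parity, ΔS, ΔL).
(d)–(e): forbidden (parity, ΔL, ΔJ).
Allowed pairs: 0 of 10.

0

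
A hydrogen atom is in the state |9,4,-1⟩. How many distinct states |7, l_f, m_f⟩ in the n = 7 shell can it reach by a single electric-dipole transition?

E1 requires Δl = ±1, so l_f ∈ {3, 5}; with 0 ≤ l_f ≤ n_f−1 = 6, the allowed l_f values are {3, 5}.
For l_f = 3: m_f ∈ {m_i−1, m_i, m_i+1} ∩ [−3, 3] = {-2, -1, 0} → 3 states.
For l_f = 5: m_f ∈ {m_i−1, m_i, m_i+1} ∩ [−5, 5] = {-2, -1, 0} → 3 states.
Total: 6.

6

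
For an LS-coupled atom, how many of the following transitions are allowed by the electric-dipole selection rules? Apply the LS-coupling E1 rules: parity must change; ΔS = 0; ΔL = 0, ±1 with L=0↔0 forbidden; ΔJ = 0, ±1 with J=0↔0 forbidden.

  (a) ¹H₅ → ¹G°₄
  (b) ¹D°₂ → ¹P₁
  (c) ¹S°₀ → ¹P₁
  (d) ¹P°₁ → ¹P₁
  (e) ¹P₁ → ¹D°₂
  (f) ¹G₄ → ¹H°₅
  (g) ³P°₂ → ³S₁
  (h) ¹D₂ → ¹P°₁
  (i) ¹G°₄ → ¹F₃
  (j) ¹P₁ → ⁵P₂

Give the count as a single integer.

9

(a) allowed
(b) allowed
(c) allowed
(d) allowed
(e) allowed
(f) allowed
(g) allowed
(h) allowed
(i) allowed
(j) forbidden (parity, ΔS fail)
Total allowed: 9 of 10.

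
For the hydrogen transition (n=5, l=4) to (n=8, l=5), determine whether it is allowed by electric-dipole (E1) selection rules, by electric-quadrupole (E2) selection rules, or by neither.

E1

Δl = 5 − 4 = +1; l_i + l_f = 9.
E1 (Δl = ±1): satisfied.
E2 (Δl = 0,±2, l_i+l_f ≥ 2): not satisfied.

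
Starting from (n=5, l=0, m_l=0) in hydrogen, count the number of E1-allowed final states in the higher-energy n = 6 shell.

E1 requires Δl = ±1, so l_f ∈ {-1, 1}; with 0 ≤ l_f ≤ n_f−1 = 5, the allowed l_f values are {1}.
For l_f = 1: m_f ∈ {m_i−1, m_i, m_i+1} ∩ [−1, 1] = {-1, 0, 1} → 3 states.
Total: 3.

3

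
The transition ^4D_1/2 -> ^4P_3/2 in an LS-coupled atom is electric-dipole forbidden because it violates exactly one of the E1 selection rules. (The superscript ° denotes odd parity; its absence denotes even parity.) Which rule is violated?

parity

Reading off the term symbols: S 3/2→3/2, L 2→1, J 1/2→3/2, parity even→even.
Parity must change: even → even — fails.
ΔS = 0: S: 3/2 → 3/2 — passes.
ΔL = 0, ±1 (not L=0↔0): L: 2 → 1, ΔL = -1 — passes.
ΔJ = 0, ±1 (not J=0↔0): J: 1/2 → 3/2, ΔJ = +1 — passes.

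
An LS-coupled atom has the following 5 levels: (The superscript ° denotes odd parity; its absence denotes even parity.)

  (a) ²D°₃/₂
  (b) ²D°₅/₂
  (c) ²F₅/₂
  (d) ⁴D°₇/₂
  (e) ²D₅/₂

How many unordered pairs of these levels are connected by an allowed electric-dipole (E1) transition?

4

(a)–(b): forbidden (parity).
(a)–(c): allowed.
(a)–(d): forbidden (parity, ΔS, ΔJ).
(a)–(e): allowed.
(b)–(c): allowed.
(b)–(d): forbidden (parity, ΔS).
(b)–(e): allowed.
(c)–(d): forbidden (ΔS).
(c)–(e): forbidden (parity).
(d)–(e): forbidden (ΔS).
Allowed pairs: 4 of 10.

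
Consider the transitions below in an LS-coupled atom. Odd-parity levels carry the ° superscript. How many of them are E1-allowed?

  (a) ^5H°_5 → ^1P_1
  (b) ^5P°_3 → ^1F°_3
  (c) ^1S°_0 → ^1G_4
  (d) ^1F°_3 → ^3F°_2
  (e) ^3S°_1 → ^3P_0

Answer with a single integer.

(a) forbidden (ΔS, ΔL, ΔJ fail)
(b) forbidden (parity, ΔS, ΔL fail)
(c) forbidden (ΔL, ΔJ fail)
(d) forbidden (parity, ΔS fail)
(e) allowed
Total allowed: 1 of 5.

1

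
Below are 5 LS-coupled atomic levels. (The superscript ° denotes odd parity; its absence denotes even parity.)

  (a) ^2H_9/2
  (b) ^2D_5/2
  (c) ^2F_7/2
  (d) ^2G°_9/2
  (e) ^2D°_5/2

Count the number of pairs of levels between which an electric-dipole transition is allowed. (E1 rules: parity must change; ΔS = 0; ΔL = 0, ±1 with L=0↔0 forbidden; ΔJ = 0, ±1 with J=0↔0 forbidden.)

4

(a)–(b): forbidden (parity, ΔL, ΔJ).
(a)–(c): forbidden (parity, ΔL).
(a)–(d): allowed.
(a)–(e): forbidden (ΔL, ΔJ).
(b)–(c): forbidden (parity).
(b)–(d): forbidden (ΔL, ΔJ).
(b)–(e): allowed.
(c)–(d): allowed.
(c)–(e): allowed.
(d)–(e): forbidden (parity, ΔL, ΔJ).
Allowed pairs: 4 of 10.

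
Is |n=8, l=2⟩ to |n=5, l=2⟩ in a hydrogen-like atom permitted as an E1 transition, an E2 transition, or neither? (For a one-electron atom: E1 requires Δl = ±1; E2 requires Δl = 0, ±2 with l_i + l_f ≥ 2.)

E2

Δl = 2 − 2 = +0; l_i + l_f = 4.
E1 (Δl = ±1): not satisfied.
E2 (Δl = 0,±2, l_i+l_f ≥ 2): satisfied.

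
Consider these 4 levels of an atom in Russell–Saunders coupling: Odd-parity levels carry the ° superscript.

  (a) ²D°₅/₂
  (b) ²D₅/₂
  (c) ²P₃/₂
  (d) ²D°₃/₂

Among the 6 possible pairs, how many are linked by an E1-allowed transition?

(a)–(b): allowed.
(a)–(c): allowed.
(a)–(d): forbidden (parity).
(b)–(c): forbidden (parity).
(b)–(d): allowed.
(c)–(d): allowed.
Allowed pairs: 4 of 6.

4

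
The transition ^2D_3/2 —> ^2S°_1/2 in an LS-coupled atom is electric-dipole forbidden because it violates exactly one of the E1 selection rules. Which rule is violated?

ΔS = 0: S: 1/2 → 1/2 — ✓.
ΔL = 0, ±1 (not L=0↔0): L: 2 → 0, ΔL = -2 — ✗.
Parity must change: even → odd — ✓.
ΔJ = 0, ±1 (not J=0↔0): J: 3/2 → 1/2, ΔJ = -1 — ✓.

the ΔL = 0, ±1 rule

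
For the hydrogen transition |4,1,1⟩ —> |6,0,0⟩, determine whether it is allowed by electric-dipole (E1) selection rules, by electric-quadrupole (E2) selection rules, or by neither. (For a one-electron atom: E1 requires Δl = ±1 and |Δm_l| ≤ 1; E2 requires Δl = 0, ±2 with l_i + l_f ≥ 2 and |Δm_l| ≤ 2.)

Δl = 0 − 1 = -1; l_i + l_f = 1.
Δm_l = -1.
E1 (Δl = ±1, |Δm_l| ≤ 1): satisfied.
E2 (Δl = 0,±2, l_i+l_f ≥ 2, |Δm_l| ≤ 2): not satisfied.

E1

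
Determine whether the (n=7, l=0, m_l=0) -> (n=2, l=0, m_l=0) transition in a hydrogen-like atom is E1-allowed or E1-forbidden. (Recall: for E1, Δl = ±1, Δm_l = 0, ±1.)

forbidden

l: 0 → 0 (Δl = +0). Δl = ±1 ✗.
m_l: 0 → 0 (Δm_l = +0). |Δm_l| ≤ 1 ✓.
The transition is electric-dipole forbidden.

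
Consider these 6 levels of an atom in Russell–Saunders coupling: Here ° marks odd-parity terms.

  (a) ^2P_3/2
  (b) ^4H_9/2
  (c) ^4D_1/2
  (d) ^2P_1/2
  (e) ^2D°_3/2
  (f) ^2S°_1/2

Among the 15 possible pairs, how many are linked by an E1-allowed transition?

(a)–(b): forbidden (parity, ΔS, ΔL, ΔJ).
(a)–(c): forbidden (parity, ΔS).
(a)–(d): forbidden (parity).
(a)–(e): allowed.
(a)–(f): allowed.
(b)–(c): forbidden (parity, ΔL, ΔJ).
(b)–(d): forbidden (parity, ΔS, ΔL, ΔJ).
(b)–(e): forbidden (ΔS, ΔL, ΔJ).
(b)–(f): forbidden (ΔS, ΔL, ΔJ).
(c)–(d): forbidden (parity, ΔS).
(c)–(e): forbidden (ΔS).
(c)–(f): forbidden (ΔS, ΔL).
(d)–(e): allowed.
(d)–(f): allowed.
(e)–(f): forbidden (parity, ΔL).
Allowed pairs: 4 of 15.

4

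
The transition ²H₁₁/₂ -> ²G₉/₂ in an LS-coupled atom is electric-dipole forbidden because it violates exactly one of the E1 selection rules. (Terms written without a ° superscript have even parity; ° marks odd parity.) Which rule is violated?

Parity must change: even → even — fails.
ΔS = 0: S: 1/2 → 1/2 — ok.
ΔL = 0, ±1 (not L=0↔0): L: 5 → 4, ΔL = -1 — ok.
ΔJ = 0, ±1 (not J=0↔0): J: 11/2 → 9/2, ΔJ = -1 — ok.

parity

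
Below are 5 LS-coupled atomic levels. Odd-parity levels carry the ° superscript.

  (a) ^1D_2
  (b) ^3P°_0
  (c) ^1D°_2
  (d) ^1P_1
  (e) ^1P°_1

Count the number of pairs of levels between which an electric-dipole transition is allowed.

(a)–(b): forbidden (ΔS, ΔJ).
(a)–(c): allowed.
(a)–(d): forbidden (parity).
(a)–(e): allowed.
(b)–(c): forbidden (parity, ΔS, ΔJ).
(b)–(d): forbidden (ΔS).
(b)–(e): forbidden (parity, ΔS).
(c)–(d): allowed.
(c)–(e): forbidden (parity).
(d)–(e): allowed.
Allowed pairs: 4 of 10.

4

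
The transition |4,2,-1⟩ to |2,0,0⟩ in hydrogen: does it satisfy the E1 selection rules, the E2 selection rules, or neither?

E2

Δl = 0 − 2 = -2; l_i + l_f = 2.
Δm_l = +1.
E1 (Δl = ±1, |Δm_l| ≤ 1): not satisfied.
E2 (Δl = 0,±2, l_i+l_f ≥ 2, |Δm_l| ≤ 2): satisfied.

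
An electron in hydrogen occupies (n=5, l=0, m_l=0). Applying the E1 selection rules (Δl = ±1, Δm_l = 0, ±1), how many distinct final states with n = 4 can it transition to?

E1 requires Δl = ±1, so l_f ∈ {-1, 1}; with 0 ≤ l_f ≤ n_f−1 = 3, the allowed l_f values are {1}.
For l_f = 1: m_f ∈ {m_i−1, m_i, m_i+1} ∩ [−1, 1] = {-1, 0, 1} → 3 states.
Total: 3.

3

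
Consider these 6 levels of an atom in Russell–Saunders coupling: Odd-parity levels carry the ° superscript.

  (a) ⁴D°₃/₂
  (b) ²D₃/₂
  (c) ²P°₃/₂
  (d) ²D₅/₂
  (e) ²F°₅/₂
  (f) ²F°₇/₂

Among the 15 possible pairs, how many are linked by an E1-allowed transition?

5

(a)–(b): forbidden (ΔS).
(a)–(c): forbidden (parity, ΔS).
(a)–(d): forbidden (ΔS).
(a)–(e): forbidden (parity, ΔS).
(a)–(f): forbidden (parity, ΔS, ΔJ).
(b)–(c): allowed.
(b)–(d): forbidden (parity).
(b)–(e): allowed.
(b)–(f): forbidden (ΔJ).
(c)–(d): allowed.
(c)–(e): forbidden (parity, ΔL).
(c)–(f): forbidden (parity, ΔL, ΔJ).
(d)–(e): allowed.
(d)–(f): allowed.
(e)–(f): forbidden (parity).
Allowed pairs: 5 of 15.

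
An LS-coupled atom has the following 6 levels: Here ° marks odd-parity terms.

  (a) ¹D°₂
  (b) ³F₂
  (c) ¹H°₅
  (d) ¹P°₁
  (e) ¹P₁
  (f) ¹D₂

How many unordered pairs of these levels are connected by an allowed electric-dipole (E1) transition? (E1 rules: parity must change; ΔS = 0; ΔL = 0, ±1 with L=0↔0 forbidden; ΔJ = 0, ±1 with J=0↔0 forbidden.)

4

(a)–(b): forbidden (ΔS).
(a)–(c): forbidden (parity, ΔL, ΔJ).
(a)–(d): forbidden (parity).
(a)–(e): allowed.
(a)–(f): allowed.
(b)–(c): forbidden (ΔS, ΔL, ΔJ).
(b)–(d): forbidden (ΔS, ΔL).
(b)–(e): forbidden (parity, ΔS, ΔL).
(b)–(f): forbidden (parity, ΔS).
(c)–(d): forbidden (parity, ΔL, ΔJ).
(c)–(e): forbidden (ΔL, ΔJ).
(c)–(f): forbidden (ΔL, ΔJ).
(d)–(e): allowed.
(d)–(f): allowed.
(e)–(f): forbidden (parity).
Allowed pairs: 4 of 15.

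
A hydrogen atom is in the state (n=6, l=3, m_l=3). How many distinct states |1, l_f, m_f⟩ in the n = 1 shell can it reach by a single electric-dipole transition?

0

E1 requires l_f ∈ {2, 4}, but neither lies in [0, 0], so no final state is reachable.
Total: 0.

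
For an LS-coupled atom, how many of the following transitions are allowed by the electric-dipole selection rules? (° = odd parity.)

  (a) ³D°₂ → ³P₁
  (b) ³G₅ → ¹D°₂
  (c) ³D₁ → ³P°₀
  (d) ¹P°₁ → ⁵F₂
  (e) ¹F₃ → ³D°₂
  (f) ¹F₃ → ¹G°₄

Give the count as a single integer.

(a) allowed
(b) forbidden (ΔS, ΔL, ΔJ fail)
(c) allowed
(d) forbidden (ΔS, ΔL fail)
(e) forbidden (ΔS fails)
(f) allowed
Total allowed: 3 of 6.

3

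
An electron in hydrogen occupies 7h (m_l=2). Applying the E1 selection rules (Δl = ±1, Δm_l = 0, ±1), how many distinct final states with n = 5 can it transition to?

3

E1 requires Δl = ±1, so l_f ∈ {4, 6}; with 0 ≤ l_f ≤ n_f−1 = 4, the allowed l_f values are {4}.
For l_f = 4: m_f ∈ {m_i−1, m_i, m_i+1} ∩ [−4, 4] = {1, 2, 3} → 3 states.
Total: 3.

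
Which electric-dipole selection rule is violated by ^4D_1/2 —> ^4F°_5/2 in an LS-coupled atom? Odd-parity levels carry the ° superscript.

Initial level: S=3/2, L=2, J=1/2, parity even. Final level: S=3/2, L=3, J=5/2, parity odd.
Parity must change: even → odd — ✓.
ΔS = 0: S: 3/2 → 3/2 — ✓.
ΔL = 0, ±1 (not L=0↔0): L: 2 → 3, ΔL = +1 — ✓.
ΔJ = 0, ±1 (not J=0↔0): J: 1/2 → 5/2, ΔJ = +2 — ✗.

the ΔJ = 0, ±1 rule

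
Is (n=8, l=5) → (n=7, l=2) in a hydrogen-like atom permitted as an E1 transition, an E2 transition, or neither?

neither

Δl = 2 − 5 = -3; l_i + l_f = 7.
E1 (Δl = ±1): not satisfied.
E2 (Δl = 0,±2, l_i+l_f ≥ 2): not satisfied.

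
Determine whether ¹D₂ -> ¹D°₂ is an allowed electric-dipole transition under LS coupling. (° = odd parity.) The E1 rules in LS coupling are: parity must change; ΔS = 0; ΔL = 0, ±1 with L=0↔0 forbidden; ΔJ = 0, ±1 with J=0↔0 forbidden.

allowed

Initial level: S=0, L=2, J=2, parity even. Final level: S=0, L=2, J=2, parity odd.
Parity must change: even → odd — passes.
ΔS = 0: S: 0 → 0 — passes.
ΔL = 0, ±1 (not L=0↔0): L: 2 → 2, ΔL = +0 — passes.
ΔJ = 0, ±1 (not J=0↔0): J: 2 → 2, ΔJ = +0 — passes.
All four E1 rules are satisfied.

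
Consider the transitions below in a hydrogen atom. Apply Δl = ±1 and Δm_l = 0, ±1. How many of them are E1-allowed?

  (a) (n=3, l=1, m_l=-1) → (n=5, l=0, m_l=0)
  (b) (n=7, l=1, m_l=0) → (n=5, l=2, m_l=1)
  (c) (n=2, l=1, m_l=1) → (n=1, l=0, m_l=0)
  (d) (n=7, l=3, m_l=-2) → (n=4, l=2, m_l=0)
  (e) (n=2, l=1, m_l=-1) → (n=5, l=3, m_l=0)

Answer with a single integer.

3

(a) allowed
(b) allowed
(c) allowed
(d) forbidden — Δm_l = +2 (E1 requires Δm_l = 0, ±1)
(e) forbidden — Δl = +2 (E1 requires Δl = ±1)
Total allowed: 3 of 5.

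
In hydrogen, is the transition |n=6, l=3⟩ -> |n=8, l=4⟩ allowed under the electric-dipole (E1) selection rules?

allowed

Δl = 4 − 3 = +1; the E1 rule Δl = ±1 is ok.
All E1 selection rules are satisfied.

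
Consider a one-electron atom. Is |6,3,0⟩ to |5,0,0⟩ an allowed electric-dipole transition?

Initial l = 3, final l = 0, so Δl = -3. E1 requires Δl = ±1: violated.
m_l: 0 → 0 (Δm_l = +0). |Δm_l| ≤ 1 satisfied.
The transition is electric-dipole forbidden.

forbidden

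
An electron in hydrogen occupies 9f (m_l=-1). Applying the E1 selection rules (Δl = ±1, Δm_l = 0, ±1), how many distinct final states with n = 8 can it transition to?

E1 requires Δl = ±1, so l_f ∈ {2, 4}; with 0 ≤ l_f ≤ n_f−1 = 7, the allowed l_f values are {2, 4}.
For l_f = 2: m_f ∈ {m_i−1, m_i, m_i+1} ∩ [−2, 2] = {-2, -1, 0} → 3 states.
For l_f = 4: m_f ∈ {m_i−1, m_i, m_i+1} ∩ [−4, 4] = {-2, -1, 0} → 3 states.
Total: 6.

6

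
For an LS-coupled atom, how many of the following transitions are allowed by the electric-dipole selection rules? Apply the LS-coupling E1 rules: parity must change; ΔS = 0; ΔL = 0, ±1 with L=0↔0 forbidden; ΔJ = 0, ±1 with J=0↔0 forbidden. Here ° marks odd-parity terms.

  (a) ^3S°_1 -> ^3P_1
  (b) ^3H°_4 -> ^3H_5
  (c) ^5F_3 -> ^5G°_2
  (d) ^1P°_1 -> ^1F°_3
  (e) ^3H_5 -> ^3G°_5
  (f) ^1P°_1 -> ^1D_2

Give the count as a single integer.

5

(a) allowed
(b) allowed
(c) allowed
(d) forbidden (parity, ΔL, ΔJ fail)
(e) allowed
(f) allowed
Total allowed: 5 of 6.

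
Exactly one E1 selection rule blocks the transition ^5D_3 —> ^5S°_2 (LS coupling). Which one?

the ΔL = 0, ±1 rule

Reading off the term symbols: S 2→2, L 2→0, J 3→2, parity even→odd.
Parity must change: even → odd — passes.
ΔS = 0: S: 2 → 2 — passes.
ΔL = 0, ±1 (not L=0↔0): L: 2 → 0, ΔL = -2 — fails.
ΔJ = 0, ±1 (not J=0↔0): J: 3 → 2, ΔJ = -1 — passes.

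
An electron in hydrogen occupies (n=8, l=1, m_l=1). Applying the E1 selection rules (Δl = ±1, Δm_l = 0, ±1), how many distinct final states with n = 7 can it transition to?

E1 requires Δl = ±1, so l_f ∈ {0, 2}; with 0 ≤ l_f ≤ n_f−1 = 6, the allowed l_f values are {0, 2}.
For l_f = 0: m_f ∈ {m_i−1, m_i, m_i+1} ∩ [−0, 0] = {0} → 1 state.
For l_f = 2: m_f ∈ {m_i−1, m_i, m_i+1} ∩ [−2, 2] = {0, 1, 2} → 3 states.
Total: 4.

4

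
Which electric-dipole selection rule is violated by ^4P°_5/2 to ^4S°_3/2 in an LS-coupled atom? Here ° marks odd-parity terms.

parity

Parity must change: odd → odd — ✗.
ΔS = 0: S: 3/2 → 3/2 — ✓.
ΔL = 0, ±1 (not L=0↔0): L: 1 → 0, ΔL = -1 — ✓.
ΔJ = 0, ±1 (not J=0↔0): J: 5/2 → 3/2, ΔJ = -1 — ✓.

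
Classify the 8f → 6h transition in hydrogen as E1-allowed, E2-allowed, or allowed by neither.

E2

Δl = 5 − 3 = +2; l_i + l_f = 8.
E1 (Δl = ±1): not satisfied.
E2 (Δl = 0,±2, l_i+l_f ≥ 2): satisfied.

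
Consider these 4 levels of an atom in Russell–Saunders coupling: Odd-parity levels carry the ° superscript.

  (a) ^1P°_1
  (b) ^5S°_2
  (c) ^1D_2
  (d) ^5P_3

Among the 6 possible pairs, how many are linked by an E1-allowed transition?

2

(a)–(b): forbidden (parity, ΔS).
(a)–(c): allowed.
(a)–(d): forbidden (ΔS, ΔJ).
(b)–(c): forbidden (ΔS, ΔL).
(b)–(d): allowed.
(c)–(d): forbidden (parity, ΔS).
Allowed pairs: 2 of 6.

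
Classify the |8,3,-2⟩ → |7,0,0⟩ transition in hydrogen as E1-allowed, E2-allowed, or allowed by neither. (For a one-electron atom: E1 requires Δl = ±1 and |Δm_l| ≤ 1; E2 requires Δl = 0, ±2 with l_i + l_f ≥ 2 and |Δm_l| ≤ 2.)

Δl = 0 − 3 = -3; l_i + l_f = 3.
Δm_l = +2.
E1 (Δl = ±1, |Δm_l| ≤ 1): not satisfied.
E2 (Δl = 0,±2, l_i+l_f ≥ 2, |Δm_l| ≤ 2): not satisfied.

neither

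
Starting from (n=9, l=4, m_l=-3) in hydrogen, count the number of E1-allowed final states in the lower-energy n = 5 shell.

E1 requires Δl = ±1, so l_f ∈ {3, 5}; with 0 ≤ l_f ≤ n_f−1 = 4, the allowed l_f values are {3}.
For l_f = 3: m_f ∈ {m_i−1, m_i, m_i+1} ∩ [−3, 3] = {-3, -2} → 2 states.
Total: 2.

2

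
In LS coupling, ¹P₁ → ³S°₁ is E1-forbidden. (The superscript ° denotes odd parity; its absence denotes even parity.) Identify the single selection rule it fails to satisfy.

Initial level: S=0, L=1, J=1, parity even. Final level: S=1, L=0, J=1, parity odd.
ΔS = 0: S: 0 → 1 — fails.
ΔJ = 0, ±1 (not J=0↔0): J: 1 → 1, ΔJ = +0 — passes.
Parity must change: even → odd — passes.
ΔL = 0, ±1 (not L=0↔0): L: 1 → 0, ΔL = -1 — passes.

the ΔS = 0 rule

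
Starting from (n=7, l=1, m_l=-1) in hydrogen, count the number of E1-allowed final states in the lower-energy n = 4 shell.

E1 requires Δl = ±1, so l_f ∈ {0, 2}; with 0 ≤ l_f ≤ n_f−1 = 3, the allowed l_f values are {0, 2}.
For l_f = 0: m_f ∈ {m_i−1, m_i, m_i+1} ∩ [−0, 0] = {0} → 1 state.
For l_f = 2: m_f ∈ {m_i−1, m_i, m_i+1} ∩ [−2, 2] = {-2, -1, 0} → 3 states.
Total: 4.

4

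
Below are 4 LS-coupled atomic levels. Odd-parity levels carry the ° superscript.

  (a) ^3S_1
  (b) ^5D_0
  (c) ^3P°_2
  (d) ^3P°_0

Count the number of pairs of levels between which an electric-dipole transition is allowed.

2

(a)–(b): forbidden (parity, ΔS, ΔL).
(a)–(c): allowed.
(a)–(d): allowed.
(b)–(c): forbidden (ΔS, ΔJ).
(b)–(d): forbidden (ΔS, ΔJ).
(c)–(d): forbidden (parity, ΔJ).
Allowed pairs: 2 of 6.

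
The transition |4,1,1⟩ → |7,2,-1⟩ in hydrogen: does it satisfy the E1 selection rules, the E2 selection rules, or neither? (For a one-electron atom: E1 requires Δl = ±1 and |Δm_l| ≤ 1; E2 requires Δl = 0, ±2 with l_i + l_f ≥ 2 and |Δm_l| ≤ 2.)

neither

Δl = 2 − 1 = +1; l_i + l_f = 3.
Δm_l = -2.
E1 (Δl = ±1, |Δm_l| ≤ 1): not satisfied.
E2 (Δl = 0,±2, l_i+l_f ≥ 2, |Δm_l| ≤ 2): not satisfied.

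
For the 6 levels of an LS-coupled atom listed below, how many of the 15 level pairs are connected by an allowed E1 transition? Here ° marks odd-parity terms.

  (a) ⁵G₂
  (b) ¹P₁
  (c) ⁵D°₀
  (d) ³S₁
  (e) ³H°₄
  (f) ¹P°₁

(a)–(b): forbidden (parity, ΔS, ΔL).
(a)–(c): forbidden (ΔL, ΔJ).
(a)–(d): forbidden (parity, ΔS, ΔL).
(a)–(e): forbidden (ΔS, ΔJ).
(a)–(f): forbidden (ΔS, ΔL).
(b)–(c): forbidden (ΔS).
(b)–(d): forbidden (parity, ΔS).
(b)–(e): forbidden (ΔS, ΔL, ΔJ).
(b)–(f): allowed.
(c)–(d): forbidden (ΔS, ΔL).
(c)–(e): forbidden (parity, ΔS, ΔL, ΔJ).
(c)–(f): forbidden (parity, ΔS).
(d)–(e): forbidden (ΔL, ΔJ).
(d)–(f): forbidden (ΔS).
(e)–(f): forbidden (parity, ΔS, ΔL, ΔJ).
Allowed pairs: 1 of 15.

1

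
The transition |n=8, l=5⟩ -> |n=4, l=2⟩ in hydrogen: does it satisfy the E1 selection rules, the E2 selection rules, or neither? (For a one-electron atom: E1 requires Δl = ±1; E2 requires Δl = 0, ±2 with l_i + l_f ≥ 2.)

Δl = 2 − 5 = -3; l_i + l_f = 7.
E1 (Δl = ±1): not satisfied.
E2 (Δl = 0,±2, l_i+l_f ≥ 2): not satisfied.

neither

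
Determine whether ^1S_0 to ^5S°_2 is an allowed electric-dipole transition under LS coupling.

Parity must change: even → odd — passes.
ΔS = 0: S: 0 → 2 — fails.
ΔL = 0, ±1 (not L=0↔0): L: 0 → 0, ΔL = +0 — fails.
ΔJ = 0, ±1 (not J=0↔0): J: 0 → 2, ΔJ = +2 — fails.
Rule(s) violated: ΔS, ΔL, ΔJ.

forbidden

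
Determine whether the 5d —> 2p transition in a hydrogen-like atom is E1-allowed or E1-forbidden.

l: 2 → 1 (Δl = -1). Δl = ±1 ok.
All E1 selection rules are satisfied.

allowed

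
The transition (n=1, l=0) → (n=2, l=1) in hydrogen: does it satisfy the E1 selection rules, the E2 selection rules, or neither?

Δl = 1 − 0 = +1; l_i + l_f = 1.
E1 (Δl = ±1): satisfied.
E2 (Δl = 0,±2, l_i+l_f ≥ 2): not satisfied.

E1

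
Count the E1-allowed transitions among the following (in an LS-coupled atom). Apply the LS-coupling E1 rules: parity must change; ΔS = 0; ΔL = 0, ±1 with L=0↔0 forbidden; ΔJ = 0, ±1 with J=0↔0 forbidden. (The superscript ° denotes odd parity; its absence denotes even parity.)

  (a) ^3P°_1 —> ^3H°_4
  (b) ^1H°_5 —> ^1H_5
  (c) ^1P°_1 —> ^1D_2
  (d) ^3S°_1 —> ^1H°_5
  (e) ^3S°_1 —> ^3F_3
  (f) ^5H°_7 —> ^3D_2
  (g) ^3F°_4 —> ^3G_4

3

(a) forbidden (parity, ΔL, ΔJ fail)
(b) allowed
(c) allowed
(d) forbidden (parity, ΔS, ΔL, ΔJ fail)
(e) forbidden (ΔL, ΔJ fail)
(f) forbidden (ΔS, ΔL, ΔJ fail)
(g) allowed
Total allowed: 3 of 7.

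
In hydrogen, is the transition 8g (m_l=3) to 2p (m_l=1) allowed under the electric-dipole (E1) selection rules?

Δl = 1 − 4 = -3; the E1 rule Δl = ±1 is ✗.
Δm_l = 1 − (3) = -2. E1 requires Δm_l = 0, ±1: ✗.
The transition is electric-dipole forbidden.

forbidden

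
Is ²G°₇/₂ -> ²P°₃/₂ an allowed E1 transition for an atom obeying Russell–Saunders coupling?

Reading off the term symbols: S 1/2→1/2, L 4→1, J 7/2→3/2, parity odd→odd.
Parity must change: odd → odd — ✗.
ΔS = 0: S: 1/2 → 1/2 — ✓.
ΔL = 0, ±1 (not L=0↔0): L: 4 → 1, ΔL = -3 — ✗.
ΔJ = 0, ±1 (not J=0↔0): J: 7/2 → 3/2, ΔJ = -2 — ✗.
Rule(s) violated: parity, ΔL, ΔJ.

forbidden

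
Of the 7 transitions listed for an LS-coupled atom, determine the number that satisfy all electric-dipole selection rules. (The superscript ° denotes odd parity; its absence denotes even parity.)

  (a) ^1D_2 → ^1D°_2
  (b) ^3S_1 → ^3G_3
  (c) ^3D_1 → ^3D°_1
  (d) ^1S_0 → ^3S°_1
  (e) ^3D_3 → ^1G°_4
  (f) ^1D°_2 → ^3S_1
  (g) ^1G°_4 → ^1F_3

3

(a) allowed
(b) forbidden (parity, ΔL, ΔJ fail)
(c) allowed
(d) forbidden (ΔS, ΔL fail)
(e) forbidden (ΔS, ΔL fail)
(f) forbidden (ΔS, ΔL fail)
(g) allowed
Total allowed: 3 of 7.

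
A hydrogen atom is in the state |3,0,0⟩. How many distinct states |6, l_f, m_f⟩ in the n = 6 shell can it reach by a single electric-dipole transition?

E1 requires Δl = ±1, so l_f ∈ {-1, 1}; with 0 ≤ l_f ≤ n_f−1 = 5, the allowed l_f values are {1}.
For l_f = 1: m_f ∈ {m_i−1, m_i, m_i+1} ∩ [−1, 1] = {-1, 0, 1} → 3 states.
Total: 3.

3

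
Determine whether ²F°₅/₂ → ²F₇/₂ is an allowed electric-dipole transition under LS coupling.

Reading off the term symbols: S 1/2→1/2, L 3→3, J 5/2→7/2, parity odd→even.
Parity must change: odd → even — ✓.
ΔS = 0: S: 1/2 → 1/2 — ✓.
ΔL = 0, ±1 (not L=0↔0): L: 3 → 3, ΔL = +0 — ✓.
ΔJ = 0, ±1 (not J=0↔0): J: 5/2 → 7/2, ΔJ = +1 — ✓.
All four E1 rules are satisfied.

allowed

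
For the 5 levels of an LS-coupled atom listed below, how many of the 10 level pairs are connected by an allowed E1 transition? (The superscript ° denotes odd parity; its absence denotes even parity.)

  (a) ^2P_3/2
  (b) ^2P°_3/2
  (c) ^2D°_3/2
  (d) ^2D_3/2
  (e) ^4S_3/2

4

(a)–(b): allowed.
(a)–(c): allowed.
(a)–(d): forbidden (parity).
(a)–(e): forbidden (parity, ΔS).
(b)–(c): forbidden (parity).
(b)–(d): allowed.
(b)–(e): forbidden (ΔS).
(c)–(d): allowed.
(c)–(e): forbidden (ΔS, ΔL).
(d)–(e): forbidden (parity, ΔS, ΔL).
Allowed pairs: 4 of 10.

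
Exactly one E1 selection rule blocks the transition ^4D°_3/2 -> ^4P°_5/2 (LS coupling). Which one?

parity

Reading off the term symbols: S 3/2→3/2, L 2→1, J 3/2→5/2, parity odd→odd.
Parity must change: odd → odd — fails.
ΔS = 0: S: 3/2 → 3/2 — passes.
ΔL = 0, ±1 (not L=0↔0): L: 2 → 1, ΔL = -1 — passes.
ΔJ = 0, ±1 (not J=0↔0): J: 3/2 → 5/2, ΔJ = +1 — passes.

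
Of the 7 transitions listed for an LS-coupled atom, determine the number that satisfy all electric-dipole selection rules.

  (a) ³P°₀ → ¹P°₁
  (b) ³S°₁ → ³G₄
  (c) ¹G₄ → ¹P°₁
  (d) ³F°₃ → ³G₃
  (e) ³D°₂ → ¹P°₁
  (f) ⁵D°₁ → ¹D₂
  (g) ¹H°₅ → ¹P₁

(a) forbidden (parity, ΔS fail)
(b) forbidden (ΔL, ΔJ fail)
(c) forbidden (ΔL, ΔJ fail)
(d) allowed
(e) forbidden (parity, ΔS fail)
(f) forbidden (ΔS fails)
(g) forbidden (ΔL, ΔJ fail)
Total allowed: 1 of 7.

1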